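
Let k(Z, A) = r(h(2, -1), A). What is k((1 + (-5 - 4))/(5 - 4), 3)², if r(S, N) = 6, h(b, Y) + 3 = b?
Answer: 36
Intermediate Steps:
h(b, Y) = -3 + b
k(Z, A) = 6
k((1 + (-5 - 4))/(5 - 4), 3)² = 6² = 36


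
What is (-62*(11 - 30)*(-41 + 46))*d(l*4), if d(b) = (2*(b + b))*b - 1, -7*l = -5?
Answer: 9135390/49 ≈ 1.8644e+5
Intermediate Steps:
l = 5/7 (l = -⅐*(-5) = 5/7 ≈ 0.71429)
d(b) = -1 + 4*b² (d(b) = (2*(2*b))*b - 1 = (4*b)*b - 1 = 4*b² - 1 = -1 + 4*b²)
(-62*(11 - 30)*(-41 + 46))*d(l*4) = (-62*(11 - 30)*(-41 + 46))*(-1 + 4*((5/7)*4)²) = (-(-1178)*5)*(-1 + 4*(20/7)²) = (-62*(-95))*(-1 + 4*(400/49)) = 5890*(-1 + 1600/49) = 5890*(1551/49) = 9135390/49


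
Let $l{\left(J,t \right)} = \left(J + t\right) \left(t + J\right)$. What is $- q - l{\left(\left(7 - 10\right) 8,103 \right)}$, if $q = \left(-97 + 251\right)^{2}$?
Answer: $-29957$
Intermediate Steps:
$q = 23716$ ($q = 154^{2} = 23716$)
$l{\left(J,t \right)} = \left(J + t\right)^{2}$ ($l{\left(J,t \right)} = \left(J + t\right) \left(J + t\right) = \left(J + t\right)^{2}$)
$- q - l{\left(\left(7 - 10\right) 8,103 \right)} = \left(-1\right) 23716 - \left(\left(7 - 10\right) 8 + 103\right)^{2} = -23716 - \left(\left(-3\right) 8 + 103\right)^{2} = -23716 - \left(-24 + 103\right)^{2} = -23716 - 79^{2} = -23716 - 6241 = -29957$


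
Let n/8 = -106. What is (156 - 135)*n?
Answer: -17808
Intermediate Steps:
n = -848 (n = 8*(-106) = -848)
(156 - 135)*n = (156 - 135)*(-848) = 21*(-848) = -17808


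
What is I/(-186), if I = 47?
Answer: -47/186 ≈ -0.25269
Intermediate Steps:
I/(-186) = 47/(-186) = 47*(-1/186) = -47/186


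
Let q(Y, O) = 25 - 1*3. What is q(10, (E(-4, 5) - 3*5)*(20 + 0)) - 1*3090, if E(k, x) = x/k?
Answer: -3068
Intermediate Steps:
q(Y, O) = 22 (q(Y, O) = 25 - 3 = 22)
q(10, (E(-4, 5) - 3*5)*(20 + 0)) - 1*3090 = 22 - 1*3090 = 22 - 3090 = -3068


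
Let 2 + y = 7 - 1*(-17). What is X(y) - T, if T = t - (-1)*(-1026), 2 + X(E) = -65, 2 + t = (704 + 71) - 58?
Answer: 244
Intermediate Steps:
t = 715 (t = -2 + ((704 + 71) - 58) = -2 + (775 - 58) = -2 + 717 = 715)
y = 22 (y = -2 + (7 - 1*(-17)) = -2 + (7 + 17) = -2 + 24 = 22)
X(E) = -67 (X(E) = -2 - 65 = -67)
T = -311 (T = 715 - (-1)*(-1026) = 715 - 1*1026 = 715 - 1026 = -311)
X(y) - T = -67 - 1*(-311) = -67 + 311 = 244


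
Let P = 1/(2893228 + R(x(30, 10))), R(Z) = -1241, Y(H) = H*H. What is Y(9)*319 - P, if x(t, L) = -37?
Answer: 74726052092/2891987 ≈ 25839.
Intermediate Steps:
Y(H) = H**2
P = 1/2891987 (P = 1/(2893228 - 1241) = 1/2891987 ≈ 3.4578e-7)
Y(9)*319 - P = 9**2*319 - 1*1/2891987 = 81*319 - 1/2891987 = 25839 - 1/2891987 = 74726052092/2891987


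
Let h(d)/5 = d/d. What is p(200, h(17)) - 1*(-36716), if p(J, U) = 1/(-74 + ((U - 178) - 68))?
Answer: 11565539/315 ≈ 36716.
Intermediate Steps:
h(d) = 5 (h(d) = 5*(d/d) = 5*1 = 5)
p(J, U) = 1/(-320 + U) (p(J, U) = 1/(-74 + ((-178 + U) - 68)) = 1/(-74 + (-246 + U)) = 1/(-320 + U))
p(200, h(17)) - 1*(-36716) = 1/(-320 + 5) - 1*(-36716) = 1/(-315) + 36716 = -1/315 + 36716 = 11565539/315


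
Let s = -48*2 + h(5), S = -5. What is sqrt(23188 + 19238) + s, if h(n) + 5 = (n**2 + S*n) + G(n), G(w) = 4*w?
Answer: -81 + 3*sqrt(4714) ≈ 124.98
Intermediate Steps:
h(n) = -5 + n**2 - n (h(n) = -5 + ((n**2 - 5*n) + 4*n) = -5 + (n**2 - n) = -5 + n**2 - n)
s = -81 (s = -48*2 + (-5 + 5**2 - 1*5) = -96 + (-5 + 25 - 5) = -96 + 15 = -81)
sqrt(23188 + 19238) + s = sqrt(23188 + 19238) - 81 = sqrt(42426) - 81 = 3*sqrt(4714) - 81 = -81 + 3*sqrt(4714)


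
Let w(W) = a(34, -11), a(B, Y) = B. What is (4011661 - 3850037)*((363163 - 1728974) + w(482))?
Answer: -220742341848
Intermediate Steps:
w(W) = 34
(4011661 - 3850037)*((363163 - 1728974) + w(482)) = (4011661 - 3850037)*((363163 - 1728974) + 34) = 161624*(-1365811 + 34) = 161624*(-1365777) = -220742341848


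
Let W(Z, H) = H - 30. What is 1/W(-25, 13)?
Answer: -1/17 ≈ -0.058824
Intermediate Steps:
W(Z, H) = -30 + H
1/W(-25, 13) = 1/(-30 + 13) = 1/(-17) = -1/17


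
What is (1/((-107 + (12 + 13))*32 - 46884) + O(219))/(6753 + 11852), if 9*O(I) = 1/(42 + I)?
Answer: 47159/2163655302660 ≈ 2.1796e-8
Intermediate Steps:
O(I) = 1/(9*(42 + I))
(1/((-107 + (12 + 13))*32 - 46884) + O(219))/(6753 + 11852) = (1/((-107 + (12 + 13))*32 - 46884) + 1/(9*(42 + 219)))/(6753 + 11852) = (1/((-107 + 25)*32 - 46884) + (1/9)/261)/18605 = (1/(-82*32 - 46884) + (1/9)*(1/261))*(1/18605) = (1/(-2624 - 46884) + 1/2349)*(1/18605) = (1/(-49508) + 1/2349)*(1/18605) = (-1/49508 + 1/2349)*(1/18605) = (47159/116294292)*(1/18605) = 47159/2163655302660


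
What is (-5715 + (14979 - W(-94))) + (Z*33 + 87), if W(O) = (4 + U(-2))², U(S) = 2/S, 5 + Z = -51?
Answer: 7494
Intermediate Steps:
Z = -56 (Z = -5 - 51 = -56)
W(O) = 9 (W(O) = (4 + 2/(-2))² = (4 + 2*(-½))² = (4 - 1)² = 3² = 9)
(-5715 + (14979 - W(-94))) + (Z*33 + 87) = (-5715 + (14979 - 1*9)) + (-56*33 + 87) = (-5715 + (14979 - 9)) + (-1848 + 87) = (-5715 + 14970) - 1761 = 9255 - 1761 = 7494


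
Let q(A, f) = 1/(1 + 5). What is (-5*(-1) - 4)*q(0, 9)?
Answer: ⅙ ≈ 0.16667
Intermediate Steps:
q(A, f) = ⅙ (q(A, f) = 1/6 = ⅙)
(-5*(-1) - 4)*q(0, 9) = (-5*(-1) - 4)*(⅙) = (5 - 4)*(⅙) = 1*(⅙) = ⅙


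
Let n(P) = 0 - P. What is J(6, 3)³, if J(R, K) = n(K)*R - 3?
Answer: -9261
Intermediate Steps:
n(P) = -P
J(R, K) = -3 - K*R (J(R, K) = (-K)*R - 3 = -K*R - 3 = -3 - K*R)
J(6, 3)³ = (-3 - 1*3*6)³ = (-3 - 18)³ = (-21)³ = -9261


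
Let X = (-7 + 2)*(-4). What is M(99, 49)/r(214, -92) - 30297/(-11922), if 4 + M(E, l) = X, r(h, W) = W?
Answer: 216381/91402 ≈ 2.3674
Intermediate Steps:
X = 20 (X = -5*(-4) = 20)
M(E, l) = 16 (M(E, l) = -4 + 20 = 16)
M(99, 49)/r(214, -92) - 30297/(-11922) = 16/(-92) - 30297/(-11922) = 16*(-1/92) - 30297*(-1/11922) = -4/23 + 10099/3974 = 216381/91402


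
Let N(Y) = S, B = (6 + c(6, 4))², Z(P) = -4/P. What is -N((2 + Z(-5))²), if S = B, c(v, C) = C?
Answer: -100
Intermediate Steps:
B = 100 (B = (6 + 4)² = 10² = 100)
S = 100
N(Y) = 100
-N((2 + Z(-5))²) = -1*100 = -100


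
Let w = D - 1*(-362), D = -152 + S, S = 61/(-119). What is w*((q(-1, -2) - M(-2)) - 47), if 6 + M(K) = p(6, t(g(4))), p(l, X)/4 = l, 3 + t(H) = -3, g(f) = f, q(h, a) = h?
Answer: -1645314/119 ≈ -13826.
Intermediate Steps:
S = -61/119 (S = 61*(-1/119) = -61/119 ≈ -0.51260)
t(H) = -6 (t(H) = -3 - 3 = -6)
D = -18149/119 (D = -152 - 61/119 = -18149/119 ≈ -152.51)
p(l, X) = 4*l
M(K) = 18 (M(K) = -6 + 4*6 = -6 + 24 = 18)
w = 24929/119 (w = -18149/119 - 1*(-362) = -18149/119 + 362 = 24929/119 ≈ 209.49)
w*((q(-1, -2) - M(-2)) - 47) = 24929*((-1 - 1*18) - 47)/119 = 24929*((-1 - 18) - 47)/119 = 24929*(-19 - 47)/119 = (24929/119)*(-66) = -1645314/119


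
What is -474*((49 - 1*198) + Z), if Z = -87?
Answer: 111864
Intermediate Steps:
-474*((49 - 1*198) + Z) = -474*((49 - 1*198) - 87) = -474*((49 - 198) - 87) = -474*(-149 - 87) = -474*(-236) = 111864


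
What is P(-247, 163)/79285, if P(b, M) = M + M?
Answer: 326/79285 ≈ 0.0041118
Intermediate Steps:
P(b, M) = 2*M
P(-247, 163)/79285 = (2*163)/79285 = 326*(1/79285) = 326/79285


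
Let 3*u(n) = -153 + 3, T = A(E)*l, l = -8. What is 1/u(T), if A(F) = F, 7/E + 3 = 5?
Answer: -1/50 ≈ -0.020000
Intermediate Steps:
E = 7/2 (E = 7/(-3 + 5) = 7/2 ≈ 3.5000)
T = -28 (T = (7/2)*(-8) = -28)
u(n) = -50 (u(n) = (-153 + 3)/3 = (1/3)*(-150) = -50)
1/u(T) = 1/(-50) = -1/50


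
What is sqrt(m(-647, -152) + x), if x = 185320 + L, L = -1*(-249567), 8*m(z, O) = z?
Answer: sqrt(6956898)/4 ≈ 659.40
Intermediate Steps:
m(z, O) = z/8
L = 249567
x = 434887 (x = 185320 + 249567 = 434887)
sqrt(m(-647, -152) + x) = sqrt((1/8)*(-647) + 434887) = sqrt(-647/8 + 434887) = sqrt(3478449/8) = sqrt(6956898)/4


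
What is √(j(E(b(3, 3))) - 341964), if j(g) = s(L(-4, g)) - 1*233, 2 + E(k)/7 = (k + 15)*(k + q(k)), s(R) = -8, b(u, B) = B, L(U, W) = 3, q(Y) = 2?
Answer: I*√342205 ≈ 584.98*I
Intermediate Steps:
E(k) = -14 + 7*(2 + k)*(15 + k) (E(k) = -14 + 7*((k + 15)*(k + 2)) = -14 + 7*((15 + k)*(2 + k)) = -14 + 7*((2 + k)*(15 + k)) = -14 + 7*(2 + k)*(15 + k))
j(g) = -241 (j(g) = -8 - 1*233 = -8 - 233 = -241)
√(j(E(b(3, 3))) - 341964) = √(-241 - 341964) = √(-342205) = I*√342205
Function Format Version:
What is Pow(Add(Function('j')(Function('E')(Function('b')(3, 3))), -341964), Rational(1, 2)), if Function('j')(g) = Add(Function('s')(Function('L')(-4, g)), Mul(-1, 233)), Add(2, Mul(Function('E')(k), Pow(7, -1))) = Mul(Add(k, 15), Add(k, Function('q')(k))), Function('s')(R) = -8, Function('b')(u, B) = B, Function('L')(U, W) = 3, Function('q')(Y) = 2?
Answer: Mul(I, Pow(342205, Rational(1, 2))) ≈ Mul(584.98, I)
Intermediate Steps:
Function('E')(k) = Add(-14, Mul(7, Add(2, k), Add(15, k))) (Function('E')(k) = Add(-14, Mul(7, Mul(Add(k, 15), Add(k, 2)))) = Add(-14, Mul(7, Mul(Add(15, k), Add(2, k)))) = Add(-14, Mul(7, Mul(Add(2, k), Add(15, k)))) = Add(-14, Mul(7, Add(2, k), Add(15, k))))
Function('j')(g) = -241 (Function('j')(g) = Add(-8, Mul(-1, 233)) = Add(-8, -233) = -241)
Pow(Add(Function('j')(Function('E')(Function('b')(3, 3))), -341964), Rational(1, 2)) = Pow(Add(-241, -341964), Rational(1, 2)) = Pow(-342205, Rational(1, 2)) = Mul(I, Pow(342205, Rational(1, 2)))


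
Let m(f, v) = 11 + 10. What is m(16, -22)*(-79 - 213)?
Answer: -6132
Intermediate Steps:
m(f, v) = 21
m(16, -22)*(-79 - 213) = 21*(-79 - 213) = 21*(-292) = -6132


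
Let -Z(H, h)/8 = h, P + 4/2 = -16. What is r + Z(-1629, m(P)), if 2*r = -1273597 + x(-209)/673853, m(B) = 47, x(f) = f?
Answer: -429361948453/673853 ≈ -6.3717e+5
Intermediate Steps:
P = -18 (P = -2 - 16 = -18)
Z(H, h) = -8*h
r = -429108579725/673853 (r = (-1273597 - 209/673853)/2 = (1/2)*(-858217159450/673853) = -429108579725/673853 ≈ -6.3680e+5)
r + Z(-1629, m(P)) = -429108579725/673853 - 8*47 = -429108579725/673853 - 376 = -429361948453/673853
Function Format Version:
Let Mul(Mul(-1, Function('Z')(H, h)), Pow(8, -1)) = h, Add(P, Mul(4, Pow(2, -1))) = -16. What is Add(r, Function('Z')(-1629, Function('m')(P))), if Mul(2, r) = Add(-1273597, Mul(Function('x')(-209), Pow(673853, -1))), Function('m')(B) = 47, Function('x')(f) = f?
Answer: Rational(-429361948453, 673853) ≈ -6.3717e+5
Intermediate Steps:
P = -18 (P = Add(-2, -16) = -18)
Function('Z')(H, h) = Mul(-8, h)
r = Rational(-429108579725, 673853) (r = Mul(Rational(1, 2), Add(-1273597, Mul(-209, Pow(673853, -1)))) = Mul(Rational(1, 2), Add(-1273597, Mul(-209, Rational(1, 673853)))) = Mul(Rational(1, 2), Add(-1273597, Rational(-209, 673853))) = Mul(Rational(1, 2), Rational(-858217159450, 673853)) = Rational(-429108579725, 673853) ≈ -6.3680e+5)
Add(r, Function('Z')(-1629, Function('m')(P))) = Add(Rational(-429108579725, 673853), Mul(-8, 47)) = Add(Rational(-429108579725, 673853), -376) = Rational(-429361948453, 673853)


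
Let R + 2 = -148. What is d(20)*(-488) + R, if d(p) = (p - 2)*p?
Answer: -175830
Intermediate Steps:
R = -150 (R = -2 - 148 = -150)
d(p) = p*(-2 + p) (d(p) = (-2 + p)*p = p*(-2 + p))
d(20)*(-488) + R = (20*(-2 + 20))*(-488) - 150 = (20*18)*(-488) - 150 = 360*(-488) - 150 = -175680 - 150 = -175830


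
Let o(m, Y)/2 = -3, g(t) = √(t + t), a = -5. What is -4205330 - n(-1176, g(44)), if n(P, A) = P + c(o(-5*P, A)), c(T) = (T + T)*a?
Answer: -4204214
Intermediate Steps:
g(t) = √2*√t (g(t) = √(2*t) = √2*√t)
o(m, Y) = -6 (o(m, Y) = 2*(-3) = -6)
c(T) = -10*T (c(T) = (T + T)*(-5) = (2*T)*(-5) = -10*T)
n(P, A) = 60 + P (n(P, A) = P - 10*(-6) = P + 60 = 60 + P)
-4205330 - n(-1176, g(44)) = -4205330 - (60 - 1176) = -4205330 - 1*(-1116) = -4205330 + 1116 = -4204214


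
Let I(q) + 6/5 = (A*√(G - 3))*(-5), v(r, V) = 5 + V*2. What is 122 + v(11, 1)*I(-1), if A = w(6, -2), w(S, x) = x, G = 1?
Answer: 568/5 + 70*I*√2 ≈ 113.6 + 98.995*I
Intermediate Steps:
A = -2
v(r, V) = 5 + 2*V
I(q) = -6/5 + 10*I*√2 (I(q) = -6/5 - 2*√(1 - 3)*(-5) = -6/5 - 2*I*√2*(-5) = -6/5 + 10*I*√2)
122 + v(11, 1)*I(-1) = 122 + (5 + 2*1)*(-6/5 + 10*I*√2) = 122 + (5 + 2)*(-6/5 + 10*I*√2) = 122 + 7*(-6/5 + 10*I*√2) = 122 + (-42/5 + 70*I*√2) = 568/5 + 70*I*√2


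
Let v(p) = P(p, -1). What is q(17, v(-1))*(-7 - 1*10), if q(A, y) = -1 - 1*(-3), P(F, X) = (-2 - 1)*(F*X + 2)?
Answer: -34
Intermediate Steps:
P(F, X) = -6 - 3*F*X (P(F, X) = -3*(2 + F*X) = -6 - 3*F*X)
v(p) = -6 + 3*p (v(p) = -6 - 3*p*(-1) = -6 + 3*p)
q(A, y) = 2 (q(A, y) = -1 + 3 = 2)
q(17, v(-1))*(-7 - 1*10) = 2*(-7 - 1*10) = 2*(-7 - 10) = 2*(-17) = -34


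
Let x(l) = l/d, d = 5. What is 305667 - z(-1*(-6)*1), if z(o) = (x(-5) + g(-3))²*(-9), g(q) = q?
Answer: 305811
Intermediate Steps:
x(l) = l/5
z(o) = -144 (z(o) = ((⅕)*(-5) - 3)²*(-9) = (-1 - 3)²*(-9) = (-4)²*(-9) = 16*(-9) = -144)
305667 - z(-1*(-6)*1) = 305667 - 1*(-144) = 305667 + 144 = 305811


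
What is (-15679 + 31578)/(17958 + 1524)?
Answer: 15899/19482 ≈ 0.81609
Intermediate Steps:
(-15679 + 31578)/(17958 + 1524) = 15899/19482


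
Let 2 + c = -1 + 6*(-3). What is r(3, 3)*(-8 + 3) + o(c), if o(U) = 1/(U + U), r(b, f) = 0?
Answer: -1/42 ≈ -0.023810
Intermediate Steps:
c = -21 (c = -2 + (-1 + 6*(-3)) = -2 + (-1 - 18) = -2 - 19 = -21)
o(U) = 1/(2*U)
r(3, 3)*(-8 + 3) + o(c) = 0*(-8 + 3) + (½)/(-21) = 0*(-5) + (½)*(-1/21) = 0 - 1/42 = -1/42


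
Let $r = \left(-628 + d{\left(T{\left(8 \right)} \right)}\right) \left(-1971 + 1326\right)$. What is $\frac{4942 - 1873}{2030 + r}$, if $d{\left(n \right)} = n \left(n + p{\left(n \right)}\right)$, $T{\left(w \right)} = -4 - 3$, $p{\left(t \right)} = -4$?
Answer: $\frac{3069}{357425} \approx 0.0085864$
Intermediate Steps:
$T{\left(w \right)} = -7$ ($T{\left(w \right)} = -4 - 3 = -7$)
$d{\left(n \right)} = n \left(-4 + n\right)$ ($d{\left(n \right)} = n \left(n - 4\right) = n \left(-4 + n\right)$)
$r = 355395$ ($r = \left(-628 - 7 \left(-4 - 7\right)\right) \left(-1971 + 1326\right) = \left(-628 - -77\right) \left(-645\right) = \left(-628 + 77\right) \left(-645\right) = \left(-551\right) \left(-645\right) = 355395$)
$\frac{4942 - 1873}{2030 + r} = \frac{4942 - 1873}{2030 + 355395} = \frac{3069}{357425}$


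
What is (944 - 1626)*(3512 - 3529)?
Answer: 11594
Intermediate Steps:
(944 - 1626)*(3512 - 3529) = -682*(-17) = 11594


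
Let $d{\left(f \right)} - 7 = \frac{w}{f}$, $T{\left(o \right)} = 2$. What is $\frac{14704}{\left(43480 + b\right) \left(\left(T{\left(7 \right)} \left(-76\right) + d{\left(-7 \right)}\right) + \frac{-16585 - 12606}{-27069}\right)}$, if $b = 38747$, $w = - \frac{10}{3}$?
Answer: $- \frac{33168548}{26606765979} \approx -0.0012466$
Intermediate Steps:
$w = - \frac{10}{3}$ ($w = \left(-10\right) \frac{1}{3} = - \frac{10}{3} \approx -3.3333$)
$d{\left(f \right)} = 7 - \frac{10}{3 f}$
$\frac{14704}{\left(43480 + b\right) \left(\left(T{\left(7 \right)} \left(-76\right) + d{\left(-7 \right)}\right) + \frac{-16585 - 12606}{-27069}\right)} = \frac{14704}{\left(43480 + 38747\right) \left(\left(2 \left(-76\right) + \left(7 - \frac{10}{3 \left(-7\right)}\right)\right) + \frac{-16585 - 12606}{-27069}\right)} = \frac{14704}{82227 \left(\left(-152 + \left(7 - - \frac{10}{21}\right)\right) - - \frac{29191}{27069}\right)} = \frac{14704}{82227 \left(\left(-152 + \left(7 + \frac{10}{21}\right)\right) + \frac{29191}{27069}\right)} = \frac{14704}{82227 \left(\left(-152 + \frac{157}{21}\right) + \frac{29191}{27069}\right)} = \frac{14704}{82227 \left(- \frac{3035}{21} + \frac{29191}{27069}\right)} = \frac{14704}{82227 \left(- \frac{1294308}{9023}\right)} = \frac{14704}{- \frac{106427063916}{9023}} = 14704 \left(- \frac{9023}{106427063916}\right) = - \frac{33168548}{26606765979}$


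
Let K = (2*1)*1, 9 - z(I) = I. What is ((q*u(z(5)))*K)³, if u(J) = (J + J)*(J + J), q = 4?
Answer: 134217728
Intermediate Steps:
z(I) = 9 - I
u(J) = 4*J² (u(J) = (2*J)*(2*J) = 4*J²)
K = 2 (K = 2*1 = 2)
((q*u(z(5)))*K)³ = ((4*(4*(9 - 1*5)²))*2)³ = ((4*(4*(9 - 5)²))*2)³ = ((4*(4*4²))*2)³ = ((4*(4*16))*2)³ = ((4*64)*2)³ = (256*2)³ = 512³ = 134217728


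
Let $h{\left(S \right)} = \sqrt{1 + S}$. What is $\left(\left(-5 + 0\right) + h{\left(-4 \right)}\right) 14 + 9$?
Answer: $-61 + 14 i \sqrt{3} \approx -61.0 + 24.249 i$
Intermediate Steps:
$\left(\left(-5 + 0\right) + h{\left(-4 \right)}\right) 14 + 9 = \left(\left(-5 + 0\right) + \sqrt{1 - 4}\right) 14 + 9 = \left(-5 + \sqrt{-3}\right) 14 + 9 = \left(-5 + i \sqrt{3}\right) 14 + 9 = \left(-70 + 14 i \sqrt{3}\right) + 9 = -61 + 14 i \sqrt{3}$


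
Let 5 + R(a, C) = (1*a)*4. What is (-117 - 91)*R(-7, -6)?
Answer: 6864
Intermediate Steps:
R(a, C) = -5 + 4*a (R(a, C) = -5 + (1*a)*4 = -5 + a*4 = -5 + 4*a)
(-117 - 91)*R(-7, -6) = (-117 - 91)*(-5 + 4*(-7)) = -208*(-5 - 28) = -208*(-33) = 6864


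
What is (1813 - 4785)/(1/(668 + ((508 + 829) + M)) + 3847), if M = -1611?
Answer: -1170968/1515719 ≈ -0.77255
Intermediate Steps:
(1813 - 4785)/(1/(668 + ((508 + 829) + M)) + 3847) = (1813 - 4785)/(1/(668 + ((508 + 829) - 1611)) + 3847) = -2972/(1/(668 + (1337 - 1611)) + 3847) = -2972/(1/(668 - 274) + 3847) = -2972/(1/394 + 3847) = -2972/1515719/394 = -2972*394/1515719 = -1170968/1515719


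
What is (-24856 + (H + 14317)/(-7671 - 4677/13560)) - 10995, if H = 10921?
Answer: -1243228822389/34674479 ≈ -35854.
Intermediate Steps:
(-24856 + (H + 14317)/(-7671 - 4677/13560)) - 10995 = (-24856 + (10921 + 14317)/(-7671 - 4677/13560)) - 10995 = (-24856 + 25238/(-7671 - 4677*1/13560)) - 10995 = (-24856 + 25238/(-7671 - 1559/4520)) - 10995 = (-24856 + 25238/(-34674479/4520)) - 10995 = (-24856 + 25238*(-4520/34674479)) - 10995 = (-24856 - 114075760/34674479) - 10995 = -861982925784/34674479 - 10995 = -1243228822389/34674479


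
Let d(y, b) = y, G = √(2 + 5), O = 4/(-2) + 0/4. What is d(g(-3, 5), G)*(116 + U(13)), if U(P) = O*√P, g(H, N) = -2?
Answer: -232 + 4*√13 ≈ -217.58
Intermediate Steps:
O = -2 (O = 4*(-½) + 0*(¼) = -2 + 0 = -2)
G = √7 ≈ 2.6458
U(P) = -2*√P
d(g(-3, 5), G)*(116 + U(13)) = -2*(116 - 2*√13) = -232 + 4*√13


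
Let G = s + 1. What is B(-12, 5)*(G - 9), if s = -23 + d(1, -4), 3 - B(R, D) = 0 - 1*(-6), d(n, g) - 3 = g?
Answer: 96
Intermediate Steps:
d(n, g) = 3 + g
B(R, D) = -3 (B(R, D) = 3 - (0 - 1*(-6)) = 3 - (0 + 6) = 3 - 1*6 = 3 - 6 = -3)
s = -24 (s = -23 + (3 - 4) = -23 - 1 = -24)
G = -23 (G = -24 + 1 = -23)
B(-12, 5)*(G - 9) = -3*(-23 - 9) = -3*(-32) = 96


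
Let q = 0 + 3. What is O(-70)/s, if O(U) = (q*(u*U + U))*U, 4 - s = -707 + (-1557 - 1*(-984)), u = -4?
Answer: -3675/107 ≈ -34.346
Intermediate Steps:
q = 3
s = 1284 (s = 4 - (-707 + (-1557 - 1*(-984))) = 4 - (-707 + (-1557 + 984)) = 4 - (-707 - 573) = 4 - 1*(-1280) = 4 + 1280 = 1284)
O(U) = -9*U² (O(U) = (3*(-4*U + U))*U = (3*(-3*U))*U = (-9*U)*U = -9*U²)
O(-70)/s = -9*(-70)²/1284 = -9*4900*(1/1284) = -44100*1/1284 = -3675/107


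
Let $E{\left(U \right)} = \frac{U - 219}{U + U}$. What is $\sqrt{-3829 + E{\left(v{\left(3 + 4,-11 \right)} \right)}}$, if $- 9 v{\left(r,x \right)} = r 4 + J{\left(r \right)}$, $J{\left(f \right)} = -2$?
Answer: $\frac{i \sqrt{2562443}}{26} \approx 61.568 i$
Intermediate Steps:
$v{\left(r,x \right)} = \frac{2}{9} - \frac{4 r}{9}$ ($v{\left(r,x \right)} = - \frac{r 4 - 2}{9} = - \frac{4 r - 2}{9} = - \frac{-2 + 4 r}{9} = \frac{2}{9} - \frac{4 r}{9}$)
$E{\left(U \right)} = \frac{-219 + U}{2 U}$
$\sqrt{-3829 + E{\left(v{\left(3 + 4,-11 \right)} \right)}} = \sqrt{-3829 + \frac{-219 + \left(\frac{2}{9} - \frac{4 \left(3 + 4\right)}{9}\right)}{2 \left(\frac{2}{9} - \frac{4 \left(3 + 4\right)}{9}\right)}} = \sqrt{-3829 + \frac{-219 + \left(\frac{2}{9} - \frac{28}{9}\right)}{2 \left(\frac{2}{9} - \frac{28}{9}\right)}} = \sqrt{-3829 + \frac{-219 - \frac{26}{9}}{2 \left(- \frac{26}{9}\right)}} = \sqrt{-3829 + \frac{1}{2} \left(- \frac{9}{26}\right) \left(- \frac{1997}{9}\right)} = \sqrt{-3829 + \frac{1997}{52}} = \sqrt{- \frac{197111}{52}} = \frac{i \sqrt{2562443}}{26}$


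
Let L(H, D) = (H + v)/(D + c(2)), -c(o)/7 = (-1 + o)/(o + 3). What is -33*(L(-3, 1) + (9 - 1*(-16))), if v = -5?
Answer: -1485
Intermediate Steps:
c(o) = -7*(-1 + o)/(3 + o) (c(o) = -7*(-1 + o)/(o + 3) = -7*(-1 + o)/(3 + o))
L(H, D) = (-5 + H)/(-7/5 + D) (L(H, D) = (H - 5)/(D + 7*(1 - 1*2)/(3 + 2)) = (-5 + H)/(D + 7*(1 - 2)/5) = (-5 + H)/(D + 7*(⅕)*(-1)) = (-5 + H)/(D - 7/5) = (-5 + H)/(-7/5 + D))
-33*(L(-3, 1) + (9 - 1*(-16))) = -33*(5*(-5 - 3)/(-7 + 5*1) + (9 - 1*(-16))) = -33*(5*(-8)/(-7 + 5) + (9 + 16)) = -33*(5*(-8)/(-2) + 25) = -33*(5*(-½)*(-8) + 25) = -33*(20 + 25) = -33*45 = -1485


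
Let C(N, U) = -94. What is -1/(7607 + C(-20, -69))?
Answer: -1/7513 ≈ -0.00013310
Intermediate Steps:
-1/(7607 + C(-20, -69)) = -1/(7607 - 94) = -1/7513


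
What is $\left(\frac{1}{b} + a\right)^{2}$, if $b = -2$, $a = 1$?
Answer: $\frac{1}{4} \approx 0.25$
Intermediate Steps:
$\left(\frac{1}{b} + a\right)^{2} = \left(\frac{1}{-2} + 1\right)^{2} = \left(- \frac{1}{2} + 1\right)^{2} = \left(\frac{1}{2}\right)^{2} = \frac{1}{4}$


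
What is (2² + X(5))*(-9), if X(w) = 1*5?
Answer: -81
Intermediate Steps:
X(w) = 5
(2² + X(5))*(-9) = (2² + 5)*(-9) = (4 + 5)*(-9) = 9*(-9) = -81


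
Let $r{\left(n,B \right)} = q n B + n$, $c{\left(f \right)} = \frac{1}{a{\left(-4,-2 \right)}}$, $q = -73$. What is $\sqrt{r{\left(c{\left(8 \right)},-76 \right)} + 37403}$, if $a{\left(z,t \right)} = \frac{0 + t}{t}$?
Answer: $2 \sqrt{10738} \approx 207.25$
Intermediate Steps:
$a{\left(z,t \right)} = 1$ ($a{\left(z,t \right)} = \frac{t}{t} = 1$)
$c{\left(f \right)} = 1$ ($c{\left(f \right)} = 1^{-1} = 1$)
$r{\left(n,B \right)} = n - 73 B n$ ($r{\left(n,B \right)} = - 73 n B + n = - 73 B n + n = n - 73 B n$)
$\sqrt{r{\left(c{\left(8 \right)},-76 \right)} + 37403} = \sqrt{1 \left(1 - -5548\right) + 37403} = \sqrt{1 \left(1 + 5548\right) + 37403} = \sqrt{1 \cdot 5549 + 37403} = \sqrt{5549 + 37403} = \sqrt{42952} = 2 \sqrt{10738}$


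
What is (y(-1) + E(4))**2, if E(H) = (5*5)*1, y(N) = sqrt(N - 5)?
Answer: (25 + I*sqrt(6))**2 ≈ 619.0 + 122.47*I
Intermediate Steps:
y(N) = sqrt(-5 + N)
E(H) = 25 (E(H) = 25*1 = 25)
(y(-1) + E(4))**2 = (sqrt(-5 - 1) + 25)**2 = (sqrt(-6) + 25)**2 = (I*sqrt(6) + 25)**2 = (25 + I*sqrt(6))**2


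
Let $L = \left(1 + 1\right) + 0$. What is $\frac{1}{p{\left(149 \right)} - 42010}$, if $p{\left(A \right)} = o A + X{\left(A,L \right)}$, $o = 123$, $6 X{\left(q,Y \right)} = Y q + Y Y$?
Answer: $- \frac{3}{70898} \approx -4.2314 \cdot 10^{-5}$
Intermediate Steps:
$L = 2$ ($L = 2 + 0 = 2$)
$X{\left(q,Y \right)} = \frac{Y^{2}}{6} + \frac{Y q}{6}$ ($X{\left(q,Y \right)} = \frac{Y q + Y Y}{6} = \frac{Y q + Y^{2}}{6} = \frac{Y^{2} + Y q}{6} = \frac{Y^{2}}{6} + \frac{Y q}{6}$)
$p{\left(A \right)} = \frac{2}{3} + \frac{370 A}{3}$ ($p{\left(A \right)} = 123 A + \frac{1}{6} \cdot 2 \left(2 + A\right) = 123 A + \left(\frac{2}{3} + \frac{A}{3}\right) = \frac{2}{3} + \frac{370 A}{3}$)
$\frac{1}{p{\left(149 \right)} - 42010} = \frac{1}{\left(\frac{2}{3} + \frac{370}{3} \cdot 149\right) - 42010} = \frac{1}{\left(\frac{2}{3} + \frac{55130}{3}\right) - 42010} = \frac{1}{\frac{55132}{3} - 42010} = \frac{1}{- \frac{70898}{3}} = - \frac{3}{70898}$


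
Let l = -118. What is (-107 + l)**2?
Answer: 50625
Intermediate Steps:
(-107 + l)**2 = (-107 - 118)**2 = (-225)**2 = 50625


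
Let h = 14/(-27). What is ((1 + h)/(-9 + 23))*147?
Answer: 91/18 ≈ 5.0556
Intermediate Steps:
h = -14/27 (h = 14*(-1/27) = -14/27 ≈ -0.51852)
((1 + h)/(-9 + 23))*147 = ((1 - 14/27)/(-9 + 23))*147 = ((13/27)/14)*147 = ((13/27)*(1/14))*147 = (13/378)*147 = 91/18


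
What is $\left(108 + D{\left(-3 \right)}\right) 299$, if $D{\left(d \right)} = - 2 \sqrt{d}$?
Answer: $32292 - 598 i \sqrt{3} \approx 32292.0 - 1035.8 i$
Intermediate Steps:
$\left(108 + D{\left(-3 \right)}\right) 299 = \left(108 - 2 \sqrt{-3}\right) 299 = \left(108 - 2 i \sqrt{3}\right) 299 = 32292 - 598 i \sqrt{3}$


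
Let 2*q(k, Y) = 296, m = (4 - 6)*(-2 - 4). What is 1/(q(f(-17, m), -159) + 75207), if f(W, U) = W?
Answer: 1/75355 ≈ 1.3271e-5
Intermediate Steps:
m = 12 (m = -2*(-6) = 12)
q(k, Y) = 148 (q(k, Y) = (½)*296 = 148)
1/(q(f(-17, m), -159) + 75207) = 1/(148 + 75207) = 1/75355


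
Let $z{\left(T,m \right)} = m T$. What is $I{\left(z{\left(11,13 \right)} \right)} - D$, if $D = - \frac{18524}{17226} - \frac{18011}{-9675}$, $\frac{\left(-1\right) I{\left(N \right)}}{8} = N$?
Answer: $- \frac{963595207}{841725} \approx -1144.8$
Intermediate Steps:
$z{\left(T,m \right)} = T m$
$I{\left(N \right)} = - 8 N$
$D = \frac{661807}{841725}$ ($D = \left(-18524\right) \frac{1}{17226} - - \frac{18011}{9675} = - \frac{842}{783} + \frac{18011}{9675} = \frac{661807}{841725} \approx 0.78625$)
$I{\left(z{\left(11,13 \right)} \right)} - D = - 8 \cdot 11 \cdot 13 - \frac{661807}{841725} = \left(-8\right) 143 - \frac{661807}{841725} = -1144 - \frac{661807}{841725} = - \frac{963595207}{841725}$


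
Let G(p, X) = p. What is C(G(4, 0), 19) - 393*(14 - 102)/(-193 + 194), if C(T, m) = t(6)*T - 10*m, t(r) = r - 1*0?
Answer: 34418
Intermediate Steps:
t(r) = r (t(r) = r + 0 = r)
C(T, m) = -10*m + 6*T (C(T, m) = 6*T - 10*m = -10*m + 6*T)
C(G(4, 0), 19) - 393*(14 - 102)/(-193 + 194) = (-10*19 + 6*4) - 393*(14 - 102)/(-193 + 194) = (-190 + 24) - (-34584)/1 = -166 - (-34584) = -166 - 393*(-88) = -166 + 34584 = 34418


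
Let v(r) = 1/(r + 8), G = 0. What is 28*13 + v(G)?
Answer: 2913/8 ≈ 364.13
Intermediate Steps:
v(r) = 1/(8 + r)
28*13 + v(G) = 28*13 + 1/(8 + 0) = 364 + 1/8 = 2913/8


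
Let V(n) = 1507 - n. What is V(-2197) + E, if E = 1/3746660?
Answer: 13877628641/3746660 ≈ 3704.0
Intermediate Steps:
E = 1/3746660 ≈ 2.6690e-7
V(-2197) + E = (1507 - 1*(-2197)) + 1/3746660 = (1507 + 2197) + 1/3746660 = 3704 + 1/3746660 = 13877628641/3746660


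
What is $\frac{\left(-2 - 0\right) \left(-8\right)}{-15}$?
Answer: $- \frac{16}{15} \approx -1.0667$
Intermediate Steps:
$\frac{\left(-2 - 0\right) \left(-8\right)}{-15} = \left(-2 + 0\right) \left(-8\right) \left(- \frac{1}{15}\right) = \left(-2\right) \left(-8\right) \left(- \frac{1}{15}\right) = 16 \left(- \frac{1}{15}\right) = - \frac{16}{15}$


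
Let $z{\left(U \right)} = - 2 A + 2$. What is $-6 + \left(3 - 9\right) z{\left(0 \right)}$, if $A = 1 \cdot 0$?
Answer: $-18$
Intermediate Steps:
$A = 0$
$z{\left(U \right)} = 2$ ($z{\left(U \right)} = \left(-2\right) 0 + 2 = 0 + 2 = 2$)
$-6 + \left(3 - 9\right) z{\left(0 \right)} = -6 + \left(3 - 9\right) 2 = -6 - 12 = -18$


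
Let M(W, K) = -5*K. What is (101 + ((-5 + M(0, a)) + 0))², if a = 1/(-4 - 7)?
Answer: 1125721/121 ≈ 9303.5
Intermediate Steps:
a = -1/11 (a = 1/(-11) = -1/11 ≈ -0.090909)
(101 + ((-5 + M(0, a)) + 0))² = (101 + ((-5 - 5*(-1/11)) + 0))² = (101 + ((-5 + 5/11) + 0))² = (101 + (-50/11 + 0))² = (101 - 50/11)² = (1061/11)² = 1125721/121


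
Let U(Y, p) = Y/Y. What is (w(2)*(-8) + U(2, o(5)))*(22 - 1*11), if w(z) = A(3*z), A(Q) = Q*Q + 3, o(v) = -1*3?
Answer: -3421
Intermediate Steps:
o(v) = -3
U(Y, p) = 1
A(Q) = 3 + Q² (A(Q) = Q² + 3 = 3 + Q²)
w(z) = 3 + 9*z² (w(z) = 3 + (3*z)² = 3 + 9*z²)
(w(2)*(-8) + U(2, o(5)))*(22 - 1*11) = ((3 + 9*2²)*(-8) + 1)*(22 - 1*11) = ((3 + 9*4)*(-8) + 1)*(22 - 11) = ((3 + 36)*(-8) + 1)*11 = (39*(-8) + 1)*11 = (-312 + 1)*11 = -311*11 = -3421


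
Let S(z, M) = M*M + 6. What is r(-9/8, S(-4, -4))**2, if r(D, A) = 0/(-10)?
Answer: 0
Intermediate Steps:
S(z, M) = 6 + M**2 (S(z, M) = M**2 + 6 = 6 + M**2)
r(D, A) = 0 (r(D, A) = 0*(-1/10) = 0)
r(-9/8, S(-4, -4))**2 = 0**2 = 0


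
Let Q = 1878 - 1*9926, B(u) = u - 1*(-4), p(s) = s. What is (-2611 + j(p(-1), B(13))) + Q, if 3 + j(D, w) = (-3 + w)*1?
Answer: -10648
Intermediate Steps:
B(u) = 4 + u (B(u) = u + 4 = 4 + u)
Q = -8048 (Q = 1878 - 9926 = -8048)
j(D, w) = -6 + w (j(D, w) = -3 + (-3 + w)*1 = -3 + (-3 + w) = -6 + w)
(-2611 + j(p(-1), B(13))) + Q = (-2611 + (-6 + (4 + 13))) - 8048 = (-2611 + (-6 + 17)) - 8048 = (-2611 + 11) - 8048 = -2600 - 8048 = -10648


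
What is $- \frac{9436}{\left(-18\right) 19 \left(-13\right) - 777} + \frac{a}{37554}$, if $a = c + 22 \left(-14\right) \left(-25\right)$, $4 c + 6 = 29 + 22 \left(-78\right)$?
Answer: $- \frac{145627177}{61238056} \approx -2.3781$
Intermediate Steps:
$c = - \frac{1693}{4}$ ($c = - \frac{3}{2} + \frac{29 + 22 \left(-78\right)}{4} = - \frac{3}{2} + \frac{29 - 1716}{4} = - \frac{3}{2} + \frac{1}{4} \left(-1687\right) = - \frac{3}{2} - \frac{1687}{4} = - \frac{1693}{4} \approx -423.25$)
$a = \frac{29107}{4}$ ($a = - \frac{1693}{4} + 22 \left(-14\right) \left(-25\right) = - \frac{1693}{4} - -7700 = - \frac{1693}{4} + 7700 = \frac{29107}{4} \approx 7276.8$)
$- \frac{9436}{\left(-18\right) 19 \left(-13\right) - 777} + \frac{a}{37554} = - \frac{9436}{\left(-18\right) 19 \left(-13\right) - 777} + \frac{29107}{4 \cdot 37554} = - \frac{9436}{\left(-342\right) \left(-13\right) - 777} + \frac{29107}{4} \cdot \frac{1}{37554} = - \frac{9436}{4446 - 777} + \frac{29107}{150216} = - \frac{9436}{3669} + \frac{29107}{150216} = - \frac{145627177}{61238056}$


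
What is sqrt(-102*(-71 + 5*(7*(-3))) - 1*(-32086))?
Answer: sqrt(50038) ≈ 223.69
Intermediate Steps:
sqrt(-102*(-71 + 5*(7*(-3))) - 1*(-32086)) = sqrt(-102*(-71 + 5*(-21)) + 32086) = sqrt(-102*(-71 - 105) + 32086) = sqrt(-102*(-176) + 32086) = sqrt(17952 + 32086) = sqrt(50038)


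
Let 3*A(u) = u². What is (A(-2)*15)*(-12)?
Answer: -240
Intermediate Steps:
A(u) = u²/3
(A(-2)*15)*(-12) = (((⅓)*(-2)²)*15)*(-12) = (((⅓)*4)*15)*(-12) = ((4/3)*15)*(-12) = 20*(-12) = -240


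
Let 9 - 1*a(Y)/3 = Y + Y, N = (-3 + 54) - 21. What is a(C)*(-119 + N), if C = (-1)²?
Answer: -1869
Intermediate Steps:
C = 1
N = 30 (N = 51 - 21 = 30)
a(Y) = 27 - 6*Y (a(Y) = 27 - 3*(Y + Y) = 27 - 6*Y)
a(C)*(-119 + N) = (27 - 6*1)*(-119 + 30) = (27 - 6)*(-89) = 21*(-89) = -1869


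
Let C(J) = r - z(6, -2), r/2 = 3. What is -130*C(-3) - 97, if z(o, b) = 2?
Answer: -617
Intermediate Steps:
r = 6 (r = 2*3 = 6)
C(J) = 4 (C(J) = 6 - 1*2 = 6 - 2 = 4)
-130*C(-3) - 97 = -130*4 - 97 = -520 - 97 = -617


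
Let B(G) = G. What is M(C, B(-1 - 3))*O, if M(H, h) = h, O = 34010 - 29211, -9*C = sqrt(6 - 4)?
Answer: -19196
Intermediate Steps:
C = -sqrt(2)/9 (C = -sqrt(6 - 4)/9 = -sqrt(2)/9 ≈ -0.15713)
O = 4799
M(C, B(-1 - 3))*O = (-1 - 3)*4799 = -4*4799 = -19196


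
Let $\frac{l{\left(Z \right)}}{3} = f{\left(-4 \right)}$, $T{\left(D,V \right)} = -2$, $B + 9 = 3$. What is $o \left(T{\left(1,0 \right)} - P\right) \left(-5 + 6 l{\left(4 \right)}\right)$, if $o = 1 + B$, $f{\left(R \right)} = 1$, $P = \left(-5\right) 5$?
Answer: $-1495$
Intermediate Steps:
$B = -6$ ($B = -9 + 3 = -6$)
$P = -25$
$l{\left(Z \right)} = 3$ ($l{\left(Z \right)} = 3 \cdot 1 = 3$)
$o = -5$ ($o = 1 - 6 = -5$)
$o \left(T{\left(1,0 \right)} - P\right) \left(-5 + 6 l{\left(4 \right)}\right) = - 5 \left(-2 - -25\right) \left(-5 + 6 \cdot 3\right) = - 5 \left(-2 + 25\right) \left(-5 + 18\right) = \left(-5\right) 23 \cdot 13 = \left(-115\right) 13 = -1495$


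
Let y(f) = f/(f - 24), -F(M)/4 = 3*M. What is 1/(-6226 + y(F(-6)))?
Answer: -2/12449 ≈ -0.00016066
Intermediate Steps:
F(M) = -12*M
y(f) = f/(-24 + f)
1/(-6226 + y(F(-6))) = 1/(-6226 + (-12*(-6))/(-24 - 12*(-6))) = 1/(-6226 + 72/(-24 + 72)) = 1/(-6226 + 72/48) = 1/(-6226 + 72*(1/48)) = 1/(-6226 + 3/2) = 1/(-12449/2) = -2/12449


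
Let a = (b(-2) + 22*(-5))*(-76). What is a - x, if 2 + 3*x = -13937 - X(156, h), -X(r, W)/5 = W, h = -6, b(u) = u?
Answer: 39505/3 ≈ 13168.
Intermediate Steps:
X(r, W) = -5*W
a = 8512 (a = (-2 + 22*(-5))*(-76) = (-2 - 110)*(-76) = -112*(-76) = 8512)
x = -13969/3 (x = -⅔ + (-13937 - (-5)*(-6))/3 = -⅔ + (-13937 - 1*30)/3 = -⅔ + (-13937 - 30)/3 = -⅔ + (⅓)*(-13967) = -⅔ - 13967/3 = -13969/3 ≈ -4656.3)
a - x = 8512 - 1*(-13969/3) = 8512 + 13969/3 = 39505/3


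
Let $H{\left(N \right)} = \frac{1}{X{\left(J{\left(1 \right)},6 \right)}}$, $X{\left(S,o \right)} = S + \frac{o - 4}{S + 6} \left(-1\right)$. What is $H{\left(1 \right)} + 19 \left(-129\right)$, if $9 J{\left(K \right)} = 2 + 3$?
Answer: $- \frac{325452}{133} \approx -2447.0$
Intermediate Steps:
$J{\left(K \right)} = \frac{5}{9}$ ($J{\left(K \right)} = \frac{2 + 3}{9} = \frac{1}{9} \cdot 5 = \frac{5}{9}$)
$X{\left(S,o \right)} = S - \frac{-4 + o}{6 + S}$ ($X{\left(S,o \right)} = S + \frac{-4 + o}{6 + S} \left(-1\right) = S - \frac{-4 + o}{6 + S}$)
$H{\left(N \right)} = \frac{531}{133}$ ($H{\left(N \right)} = \frac{1}{\frac{1}{6 + \frac{5}{9}} \left(4 + \left(\frac{5}{9}\right)^{2} - 6 + 6 \cdot \frac{5}{9}\right)} = \frac{1}{\frac{1}{\frac{59}{9}} \left(4 + \frac{25}{81} - 6 + \frac{10}{3}\right)} = \frac{1}{\frac{9}{59} \cdot \frac{133}{81}} = \frac{1}{\frac{133}{531}} = \frac{531}{133}$)
$H{\left(1 \right)} + 19 \left(-129\right) = \frac{531}{133} + 19 \left(-129\right) = \frac{531}{133} - 2451 = - \frac{325452}{133}$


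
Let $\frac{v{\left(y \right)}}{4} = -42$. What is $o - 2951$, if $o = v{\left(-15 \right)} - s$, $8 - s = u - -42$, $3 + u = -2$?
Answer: $-3090$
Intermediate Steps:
$u = -5$ ($u = -3 - 2 = -5$)
$v{\left(y \right)} = -168$ ($v{\left(y \right)} = 4 \left(-42\right) = -168$)
$s = -29$ ($s = 8 - \left(-5 - -42\right) = 8 - \left(-5 + 42\right) = 8 - 37 = -29$)
$o = -139$ ($o = -168 - -29 = -168 + 29 = -139$)
$o - 2951 = -139 - 2951 = -3090$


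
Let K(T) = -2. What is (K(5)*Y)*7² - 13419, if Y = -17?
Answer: -11753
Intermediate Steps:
(K(5)*Y)*7² - 13419 = -2*(-17)*7² - 13419 = 34*49 - 13419 = 1666 - 13419 = -11753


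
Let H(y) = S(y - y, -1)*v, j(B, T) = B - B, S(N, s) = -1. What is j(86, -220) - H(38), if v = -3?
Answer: -3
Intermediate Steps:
j(B, T) = 0
H(y) = 3 (H(y) = -1*(-3) = 3)
j(86, -220) - H(38) = 0 - 1*3 = 0 - 3 = -3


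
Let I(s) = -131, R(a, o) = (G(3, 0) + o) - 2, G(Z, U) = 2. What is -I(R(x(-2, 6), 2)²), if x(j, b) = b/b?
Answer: 131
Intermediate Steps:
x(j, b) = 1
R(a, o) = o (R(a, o) = (2 + o) - 2 = o)
-I(R(x(-2, 6), 2)²) = -1*(-131) = 131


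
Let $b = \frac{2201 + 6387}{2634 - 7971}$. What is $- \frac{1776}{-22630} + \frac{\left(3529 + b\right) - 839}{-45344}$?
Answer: $\frac{26274930167}{1369120250160} \approx 0.019191$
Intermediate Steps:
$b = - \frac{8588}{5337}$ ($b = \frac{8588}{-5337} = 8588 \left(- \frac{1}{5337}\right) = - \frac{8588}{5337} \approx -1.6091$)
$- \frac{1776}{-22630} + \frac{\left(3529 + b\right) - 839}{-45344} = - \frac{1776}{-22630} + \frac{\left(3529 - \frac{8588}{5337}\right) - 839}{-45344} = \left(-1776\right) \left(- \frac{1}{22630}\right) + \left(\frac{18825685}{5337} - 839\right) \left(- \frac{1}{45344}\right) = \frac{888}{11315} + \frac{14347942}{5337} \left(- \frac{1}{45344}\right) = \frac{888}{11315} - \frac{7173971}{121000464} = \frac{26274930167}{1369120250160}$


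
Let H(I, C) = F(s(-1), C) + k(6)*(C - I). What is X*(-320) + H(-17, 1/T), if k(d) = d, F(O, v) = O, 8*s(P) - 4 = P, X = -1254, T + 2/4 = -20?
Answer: 131653323/328 ≈ 4.0138e+5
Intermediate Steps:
T = -41/2 (T = -½ - 20 = -41/2 ≈ -20.500)
s(P) = ½ + P/8
H(I, C) = 3/8 - 6*I + 6*C (H(I, C) = (½ + (⅛)*(-1)) + 6*(C - I) = (½ - ⅛) + (-6*I + 6*C) = 3/8 + (-6*I + 6*C) = 3/8 - 6*I + 6*C)
X*(-320) + H(-17, 1/T) = -1254*(-320) + (3/8 - 6*(-17) + 6/(-41/2)) = 401280 + (3/8 + 102 + 6*(-2/41)) = 401280 + (3/8 + 102 - 12/41) = 401280 + 33483/328 = 131653323/328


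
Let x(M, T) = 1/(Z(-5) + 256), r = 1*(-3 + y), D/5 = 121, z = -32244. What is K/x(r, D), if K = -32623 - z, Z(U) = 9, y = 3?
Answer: -100435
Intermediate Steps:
D = 605 (D = 5*121 = 605)
r = 0 (r = 1*(-3 + 3) = 1*0 = 0)
K = -379 (K = -32623 - 1*(-32244) = -32623 + 32244 = -379)
x(M, T) = 1/265 (x(M, T) = 1/(9 + 256) = 1/265)
K/x(r, D) = -379/1/265 = -379*265 = -100435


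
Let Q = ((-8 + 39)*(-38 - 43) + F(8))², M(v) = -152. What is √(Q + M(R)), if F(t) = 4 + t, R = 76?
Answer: √6244849 ≈ 2499.0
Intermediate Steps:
Q = 6245001 (Q = ((-8 + 39)*(-38 - 43) + (4 + 8))² = (31*(-81) + 12)² = (-2511 + 12)² = (-2499)² = 6245001)
√(Q + M(R)) = √(6245001 - 152) = √6244849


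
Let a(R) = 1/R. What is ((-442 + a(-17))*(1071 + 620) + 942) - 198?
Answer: -12695217/17 ≈ -7.4678e+5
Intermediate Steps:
a(R) = 1/R
((-442 + a(-17))*(1071 + 620) + 942) - 198 = ((-442 + 1/(-17))*(1071 + 620) + 942) - 198 = ((-442 - 1/17)*1691 + 942) - 198 = (-7515/17*1691 + 942) - 198 = (-12707865/17 + 942) - 198 = -12691851/17 - 198 = -12695217/17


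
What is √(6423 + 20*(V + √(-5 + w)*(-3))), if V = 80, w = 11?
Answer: √(8023 - 60*√6) ≈ 88.747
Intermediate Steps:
√(6423 + 20*(V + √(-5 + w)*(-3))) = √(6423 + 20*(80 + √(-5 + 11)*(-3))) = √(6423 + 20*(80 + √6*(-3))) = √(6423 + 20*(80 - 3*√6)) = √(6423 + (1600 - 60*√6)) = √(8023 - 60*√6)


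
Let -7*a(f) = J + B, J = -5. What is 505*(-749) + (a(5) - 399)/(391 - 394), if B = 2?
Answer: -2646785/7 ≈ -3.7811e+5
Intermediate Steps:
a(f) = 3/7 (a(f) = -(-5 + 2)/7 = -⅐*(-3) = 3/7)
505*(-749) + (a(5) - 399)/(391 - 394) = 505*(-749) + (3/7 - 399)/(391 - 394) = -378245 - 2790/7/(-3) = -378245 - 2790/7*(-⅓) = -378245 + 930/7 = -2646785/7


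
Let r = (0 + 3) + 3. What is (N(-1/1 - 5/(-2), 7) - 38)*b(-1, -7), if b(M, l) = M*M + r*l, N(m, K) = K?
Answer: 1271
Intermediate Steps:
r = 6 (r = 3 + 3 = 6)
b(M, l) = M**2 + 6*l (b(M, l) = M*M + 6*l = M**2 + 6*l)
(N(-1/1 - 5/(-2), 7) - 38)*b(-1, -7) = (7 - 38)*((-1)**2 + 6*(-7)) = -31*(1 - 42) = -31*(-41) = 1271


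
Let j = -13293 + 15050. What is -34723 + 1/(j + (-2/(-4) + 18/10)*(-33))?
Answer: -583728343/16811 ≈ -34723.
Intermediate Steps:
j = 1757
-34723 + 1/(j + (-2/(-4) + 18/10)*(-33)) = -34723 + 1/(1757 + (-2/(-4) + 18/10)*(-33)) = -34723 + 1/(1757 + (-2*(-1/4) + 18*(1/10))*(-33)) = -34723 + 1/(1757 + (1/2 + 9/5)*(-33)) = -34723 + 1/(1757 + (23/10)*(-33)) = -34723 + 1/(1757 - 759/10) = -34723 + 1/(16811/10) = -34723 + 10/16811 = -583728343/16811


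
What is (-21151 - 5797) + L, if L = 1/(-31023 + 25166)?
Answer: -157834437/5857 ≈ -26948.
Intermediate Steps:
L = -1/5857 (L = 1/(-5857) = -1/5857 ≈ -0.00017074)
(-21151 - 5797) + L = (-21151 - 5797) - 1/5857 = -26948 - 1/5857 = -157834437/5857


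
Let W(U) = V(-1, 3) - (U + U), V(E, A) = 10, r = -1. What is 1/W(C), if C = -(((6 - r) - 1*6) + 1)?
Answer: 1/14 ≈ 0.071429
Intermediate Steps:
C = -2 (C = -(((6 - 1*(-1)) - 1*6) + 1) = -(((6 + 1) - 6) + 1) = -((7 - 6) + 1) = -(1 + 1) = -1*2 = -2)
W(U) = 10 - 2*U (W(U) = 10 - (U + U) = 10 - 2*U)
1/W(C) = 1/(10 - 2*(-2)) = 1/(10 + 4) = 1/14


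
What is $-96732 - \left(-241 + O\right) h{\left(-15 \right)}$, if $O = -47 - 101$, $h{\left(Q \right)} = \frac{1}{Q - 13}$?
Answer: $- \frac{2708885}{28} \approx -96746.0$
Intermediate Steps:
$h{\left(Q \right)} = \frac{1}{-13 + Q}$
$O = -148$
$-96732 - \left(-241 + O\right) h{\left(-15 \right)} = -96732 - \frac{-241 - 148}{-13 - 15} = -96732 - - \frac{389}{-28} = -96732 - \left(-389\right) \left(- \frac{1}{28}\right) = -96732 - \frac{389}{28} = - \frac{2708885}{28}$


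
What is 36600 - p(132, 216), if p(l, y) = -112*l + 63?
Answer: 51321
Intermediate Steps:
p(l, y) = 63 - 112*l
36600 - p(132, 216) = 36600 - (63 - 112*132) = 36600 - (63 - 14784) = 36600 - 1*(-14721) = 36600 + 14721 = 51321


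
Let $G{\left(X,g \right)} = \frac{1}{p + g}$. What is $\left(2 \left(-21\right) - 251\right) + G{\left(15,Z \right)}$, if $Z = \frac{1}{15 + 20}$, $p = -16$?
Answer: $- \frac{163822}{559} \approx -293.06$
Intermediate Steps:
$Z = \frac{1}{35} \approx 0.028571$
$G{\left(X,g \right)} = \frac{1}{-16 + g}$
$\left(2 \left(-21\right) - 251\right) + G{\left(15,Z \right)} = \left(2 \left(-21\right) - 251\right) + \frac{1}{-16 + \frac{1}{35}} = \left(-42 - 251\right) + \frac{1}{- \frac{559}{35}} = -293 - \frac{35}{559} = - \frac{163822}{559}$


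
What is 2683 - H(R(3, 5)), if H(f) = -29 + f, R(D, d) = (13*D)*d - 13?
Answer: 2530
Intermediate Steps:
R(D, d) = -13 + 13*D*d (R(D, d) = 13*D*d - 13 = -13 + 13*D*d)
2683 - H(R(3, 5)) = 2683 - (-29 + (-13 + 13*3*5)) = 2683 - (-29 + (-13 + 195)) = 2683 - (-29 + 182) = 2683 - 1*153 = 2683 - 153 = 2530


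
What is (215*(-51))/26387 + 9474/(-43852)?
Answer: -365413809/578561362 ≈ -0.63159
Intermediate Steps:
(215*(-51))/26387 + 9474/(-43852) = -10965*1/26387 + 9474*(-1/43852) = -10965/26387 - 4737/21926 = -365413809/578561362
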